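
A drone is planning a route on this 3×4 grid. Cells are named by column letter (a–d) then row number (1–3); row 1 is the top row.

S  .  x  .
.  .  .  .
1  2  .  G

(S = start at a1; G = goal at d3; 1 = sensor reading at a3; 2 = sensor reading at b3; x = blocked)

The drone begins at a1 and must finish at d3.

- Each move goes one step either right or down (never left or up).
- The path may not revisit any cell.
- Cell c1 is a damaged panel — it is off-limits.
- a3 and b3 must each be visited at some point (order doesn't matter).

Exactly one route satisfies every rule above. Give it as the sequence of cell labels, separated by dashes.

a1 - a2 - a3 - b3 - c3 - d3

Moves only go right or down, so the column and row indices never decrease.
Route from a1: down 2 to a3, right 3 to d3 — 5 moves in all.
Check: all required cells visited.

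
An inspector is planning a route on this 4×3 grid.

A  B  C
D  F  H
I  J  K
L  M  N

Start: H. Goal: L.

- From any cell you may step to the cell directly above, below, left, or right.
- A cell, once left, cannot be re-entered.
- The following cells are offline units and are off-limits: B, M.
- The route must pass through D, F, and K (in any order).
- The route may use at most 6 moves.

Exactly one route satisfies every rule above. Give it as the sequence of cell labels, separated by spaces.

H K J F D I L

Any route must reach D, F, and K and still end at L within 6 moves, so the order of the required stops is forced.
Route from H: down 1 to K, left 1 to J, up 1 to F, left 1 to D, down 2 to L — 6 moves in all.
Check: all required cells visited; 6 ≤ 6 moves.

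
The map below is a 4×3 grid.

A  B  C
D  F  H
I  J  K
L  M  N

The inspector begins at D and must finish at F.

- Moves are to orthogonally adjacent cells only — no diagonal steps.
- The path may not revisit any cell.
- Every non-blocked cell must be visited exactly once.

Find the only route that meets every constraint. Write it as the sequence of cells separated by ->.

Need to visit all 12 open cells exactly once, starting at D and ending at F.
Cell A has only two open neighbours (D and B), so the path must pass straight through it: one of those is the cell it's entered from and the other is where it exits.
Route from D: up to A, 2× right (reaching C), 3× down (reaching N), 2× left (reaching L), up to I, right to J, up to F — 11 moves in all.
Check: all 12 open cells covered.

D -> A -> B -> C -> H -> K -> N -> M -> L -> I -> J -> F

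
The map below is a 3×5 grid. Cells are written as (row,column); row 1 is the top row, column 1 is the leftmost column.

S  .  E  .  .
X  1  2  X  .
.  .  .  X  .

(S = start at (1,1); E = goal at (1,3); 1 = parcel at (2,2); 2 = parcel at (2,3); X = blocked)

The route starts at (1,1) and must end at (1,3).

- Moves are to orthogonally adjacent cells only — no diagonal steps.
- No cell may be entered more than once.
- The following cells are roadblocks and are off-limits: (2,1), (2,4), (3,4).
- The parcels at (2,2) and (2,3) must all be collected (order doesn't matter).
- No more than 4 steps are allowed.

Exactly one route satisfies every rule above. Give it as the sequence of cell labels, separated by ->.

The 4-move cap with required stops at (2,2), (2,3) leaves no slack for detours.
Route from (1,1): right to (1,2), down to (2,2), right to (2,3), up to (1,3) — 4 moves in all.
Check: all required cells visited; 4 ≤ 4 moves.

(1,1) -> (1,2) -> (2,2) -> (2,3) -> (1,3)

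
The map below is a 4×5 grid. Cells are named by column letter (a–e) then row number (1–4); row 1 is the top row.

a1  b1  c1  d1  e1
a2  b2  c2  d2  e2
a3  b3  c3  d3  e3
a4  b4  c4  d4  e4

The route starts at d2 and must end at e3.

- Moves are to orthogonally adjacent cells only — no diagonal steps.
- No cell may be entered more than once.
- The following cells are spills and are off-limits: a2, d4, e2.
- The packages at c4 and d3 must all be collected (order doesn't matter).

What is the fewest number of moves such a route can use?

8

Any route passes through c4 and d3 in some order between d2 and e3. Summing Manhattan distances along each leg and taking the cheapest ordering (d2 → d3 → c4 → e3) gives a lower bound of 1 + 2 + 3 = 6 moves.
The shortest route satisfying every rule uses 8 moves: d2 → c2 → b2 → b3 → b4 → c4 → c3 → d3 → e3.
The bound of 6 isn't tight here; checking systematically, no route of length 6 through 7 satisfies every constraint, so 8 is the minimum.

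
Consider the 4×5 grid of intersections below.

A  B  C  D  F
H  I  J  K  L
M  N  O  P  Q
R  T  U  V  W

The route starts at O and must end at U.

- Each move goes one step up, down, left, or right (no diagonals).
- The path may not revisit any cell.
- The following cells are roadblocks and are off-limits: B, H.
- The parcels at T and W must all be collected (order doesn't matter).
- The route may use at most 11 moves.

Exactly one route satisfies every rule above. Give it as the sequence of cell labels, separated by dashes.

O - P - V - W - Q - L - K - J - I - N - T - U

The 11-move cap with required stops at T, W leaves no slack for detours.
Route from O: right 1 to P, down 1 to V, right 1 to W, up 2 to L, left 3 to I, down 2 to T, right 1 to U — 11 moves in all.
Check: all required cells visited; 11 ≤ 11 moves.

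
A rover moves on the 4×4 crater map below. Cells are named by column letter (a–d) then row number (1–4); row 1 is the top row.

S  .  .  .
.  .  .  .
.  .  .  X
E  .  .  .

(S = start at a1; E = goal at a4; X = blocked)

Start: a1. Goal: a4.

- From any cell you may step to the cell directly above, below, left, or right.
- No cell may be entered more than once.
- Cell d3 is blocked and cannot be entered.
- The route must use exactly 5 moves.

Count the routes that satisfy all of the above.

Need simple routes of exactly 5 moves from a1 to a4 (Manhattan distance 3, so 1 moves are spent on a detour and 1 undoing it).
Enumerating: a1 a2 a3 b3 b4 a4 | a1 a2 b2 b3 b4 a4 | a1 a2 b2 b3 a3 a4 | a1 b1 b2 b3 b4 a4 | a1 b1 b2 b3 a3 a4 | a1 b1 b2 a2 a3 a4.
That gives 6 routes.

6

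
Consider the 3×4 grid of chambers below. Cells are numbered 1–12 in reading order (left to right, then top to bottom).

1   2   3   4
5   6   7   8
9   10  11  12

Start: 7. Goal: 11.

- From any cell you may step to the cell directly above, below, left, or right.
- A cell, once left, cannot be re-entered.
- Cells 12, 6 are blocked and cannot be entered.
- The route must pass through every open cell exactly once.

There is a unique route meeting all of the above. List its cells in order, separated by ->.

7 -> 8 -> 4 -> 3 -> 2 -> 1 -> 5 -> 9 -> 10 -> 11

Need to visit all 10 open cells exactly once, starting at 7 and ending at 11.
Cell 10 has only two open neighbours (9 and 11), so the path must pass straight through it: one of those is the cell it's entered from and the other is where it exits.
Route from 7: right to 8, up to 4, 3× left (reaching 1), 2× down (reaching 9), 2× right (reaching 11) — 9 moves in all.
Check: all 10 open cells covered.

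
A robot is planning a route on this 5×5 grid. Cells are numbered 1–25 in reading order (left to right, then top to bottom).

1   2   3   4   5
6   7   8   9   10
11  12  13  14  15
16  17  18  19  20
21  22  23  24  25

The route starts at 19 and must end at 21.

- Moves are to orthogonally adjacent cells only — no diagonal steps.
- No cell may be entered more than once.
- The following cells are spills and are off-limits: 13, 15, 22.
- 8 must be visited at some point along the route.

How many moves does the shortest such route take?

Any route passes through 8 somewhere between 19 and 21. Summing Manhattan distances along the two legs (19 → 8 → 21) gives a lower bound of 3 + 5 = 8 moves.
A route of 8 moves achieves this: 19 → 14 → 9 → 8 → 7 → 12 → 17 → 16 → 21.
Since 8 matches the lower bound, it is optimal.

8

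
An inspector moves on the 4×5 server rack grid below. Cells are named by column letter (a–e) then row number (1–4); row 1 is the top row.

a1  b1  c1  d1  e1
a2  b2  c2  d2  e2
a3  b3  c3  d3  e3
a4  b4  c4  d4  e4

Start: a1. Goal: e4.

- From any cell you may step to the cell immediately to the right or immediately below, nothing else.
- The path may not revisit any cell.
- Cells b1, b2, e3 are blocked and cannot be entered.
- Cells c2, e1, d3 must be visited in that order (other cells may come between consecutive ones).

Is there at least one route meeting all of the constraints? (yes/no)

e1 lies above c2, so going from c2 to e1 would need an upward move — but moves only go right/down, so c2 cannot be visited before e1.

no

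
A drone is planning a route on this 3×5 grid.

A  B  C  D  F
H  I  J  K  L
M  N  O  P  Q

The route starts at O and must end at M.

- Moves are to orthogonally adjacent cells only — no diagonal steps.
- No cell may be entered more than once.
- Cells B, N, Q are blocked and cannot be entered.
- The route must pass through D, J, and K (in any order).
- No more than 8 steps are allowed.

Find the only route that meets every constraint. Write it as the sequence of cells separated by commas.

O, P, K, D, C, J, I, H, M

The budget equals the shortest possible length, so every move has to be on a shortest route through the required cells.
Route from O: right 1 to P, up 2 to D, left 1 to C, down 1 to J, left 2 to H, down 1 to M — 8 moves in all.
Check: all required cells visited; 8 ≤ 8 moves.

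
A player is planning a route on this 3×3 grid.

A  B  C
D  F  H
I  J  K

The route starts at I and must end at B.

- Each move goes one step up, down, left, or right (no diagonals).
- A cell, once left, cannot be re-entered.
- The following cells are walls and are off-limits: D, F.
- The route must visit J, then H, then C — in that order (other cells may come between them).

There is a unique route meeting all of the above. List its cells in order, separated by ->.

The waypoints must appear in the order J, H, C, with no cell reused.
Route from I: right 2 to K, up 2 to C, left 1 to B — 5 moves in all.
Check: order respected (J at step 1, H at step 3, C at step 4).

I -> J -> K -> H -> C -> B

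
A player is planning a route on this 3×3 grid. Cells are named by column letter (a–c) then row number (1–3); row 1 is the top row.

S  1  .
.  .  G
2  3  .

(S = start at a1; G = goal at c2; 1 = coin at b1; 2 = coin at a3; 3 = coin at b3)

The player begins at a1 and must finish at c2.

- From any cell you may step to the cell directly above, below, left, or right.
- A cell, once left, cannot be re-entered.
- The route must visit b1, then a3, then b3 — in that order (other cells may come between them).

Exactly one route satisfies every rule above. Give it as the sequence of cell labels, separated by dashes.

a1 - b1 - b2 - a2 - a3 - b3 - c3 - c2

The waypoints must appear in the order b1, a3, b3, with no cell reused.
Route from a1: right 1 to b1, down 1 to b2, left 1 to a2, down 1 to a3, right 2 to c3, up 1 to c2 — 7 moves in all.
Check: order respected (1 at step 1, 2 at step 4, 3 at step 5).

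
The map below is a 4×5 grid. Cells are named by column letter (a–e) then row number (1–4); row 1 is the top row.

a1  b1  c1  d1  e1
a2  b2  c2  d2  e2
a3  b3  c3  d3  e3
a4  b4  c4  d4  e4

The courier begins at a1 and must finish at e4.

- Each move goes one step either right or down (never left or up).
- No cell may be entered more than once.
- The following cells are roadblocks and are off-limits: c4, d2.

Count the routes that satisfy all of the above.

13

A right/down-only route from a1 to e4 makes exactly 3 down-moves and 4 right-moves in some order.
With no other constraints that would be C(7,3) = 35 routes.
Subtract routes through each blocked cell (inclusion–exclusion for overlaps): − through d2: 12 − through c4: 10 → 13.
That gives 13 routes.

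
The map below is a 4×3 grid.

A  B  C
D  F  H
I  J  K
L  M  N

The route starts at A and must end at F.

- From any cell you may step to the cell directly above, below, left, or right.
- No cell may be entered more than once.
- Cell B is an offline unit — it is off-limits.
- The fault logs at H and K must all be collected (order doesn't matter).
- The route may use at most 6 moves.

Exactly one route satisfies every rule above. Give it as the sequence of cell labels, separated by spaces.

Any route must reach H and K and still end at F within 6 moves, so the order of the required stops is forced.
Route from A: down 2 to I, right 2 to K, up 1 to H, left 1 to F — 6 moves in all.
Check: all required cells visited; 6 ≤ 6 moves.

A D I J K H F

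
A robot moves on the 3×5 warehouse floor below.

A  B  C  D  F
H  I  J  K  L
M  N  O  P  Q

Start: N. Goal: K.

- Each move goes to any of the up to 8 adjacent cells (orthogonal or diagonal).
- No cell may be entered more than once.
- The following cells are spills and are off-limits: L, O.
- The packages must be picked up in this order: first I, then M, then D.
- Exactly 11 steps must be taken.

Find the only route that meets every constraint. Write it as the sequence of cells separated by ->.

N -> I -> M -> H -> A -> B -> C -> D -> J -> P -> Q -> K

The waypoints must appear in the order I, M, D, with no cell reused.
Route from N: up 1 to I, down-left 1 to M, up 2 to A, right 3 to D, down-left 1 to J, down-right 1 to P, right 1 to Q, up-left 1 to K — 11 moves in all.
Check: order respected (I at step 1, M at step 2, D at step 7); 11 moves as required.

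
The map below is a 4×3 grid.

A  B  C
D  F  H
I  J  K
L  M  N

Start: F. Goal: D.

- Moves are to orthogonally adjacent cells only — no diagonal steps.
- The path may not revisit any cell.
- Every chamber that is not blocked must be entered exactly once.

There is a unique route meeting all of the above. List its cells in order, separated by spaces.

Need to visit all 12 open cells exactly once, starting at F and ending at D.
Route from F: down to J, left to I, down to L, 2× right (reaching N), 3× up (reaching C), 2× left (reaching A), down to D — 11 moves in all.
Check: all 12 open cells covered.

F J I L M N K H C B A D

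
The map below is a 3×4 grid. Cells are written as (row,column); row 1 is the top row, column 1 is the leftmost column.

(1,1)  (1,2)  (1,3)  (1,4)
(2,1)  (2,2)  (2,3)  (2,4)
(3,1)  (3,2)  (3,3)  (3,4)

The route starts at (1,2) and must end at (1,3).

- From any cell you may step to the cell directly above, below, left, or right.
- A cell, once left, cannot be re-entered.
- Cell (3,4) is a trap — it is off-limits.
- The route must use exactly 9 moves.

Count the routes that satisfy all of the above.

4

Need simple routes of exactly 9 moves from (1,2) to (1,3) (Manhattan distance 1, so 4 moves are spent on a detour and 4 undoing it).
Enumerating: (1,2) (2,2) (2,1) (3,1) (3,2) (3,3) (2,3) (2,4) (1,4) (1,3) | (1,2) (1,1) (2,1) (3,1) (3,2) (2,2) (2,3) (2,4) (1,4) (1,3) | (1,2) (1,1) (2,1) (3,1) (3,2) (3,3) (2,3) (2,4) (1,4) (1,3) | (1,2) (1,1) (2,1) (2,2) (3,2) (3,3) (2,3) (2,4) (1,4) (1,3).
That gives 4 routes.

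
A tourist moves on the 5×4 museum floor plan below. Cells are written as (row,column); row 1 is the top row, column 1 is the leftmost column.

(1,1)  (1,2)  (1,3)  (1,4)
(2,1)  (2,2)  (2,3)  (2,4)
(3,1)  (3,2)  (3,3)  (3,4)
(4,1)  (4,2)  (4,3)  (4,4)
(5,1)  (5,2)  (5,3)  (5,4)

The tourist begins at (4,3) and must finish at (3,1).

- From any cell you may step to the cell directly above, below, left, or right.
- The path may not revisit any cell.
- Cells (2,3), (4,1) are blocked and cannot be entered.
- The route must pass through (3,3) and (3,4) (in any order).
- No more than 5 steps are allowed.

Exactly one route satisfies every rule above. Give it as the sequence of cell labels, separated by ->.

(4,3) -> (4,4) -> (3,4) -> (3,3) -> (3,2) -> (3,1)

The 5-move cap with required stops at (3,3), (3,4) leaves no slack for detours.
Route from (4,3): right to (4,4), up to (3,4), 3× left (reaching (3,1)) — 5 moves in all.
Check: all required cells visited; 5 ≤ 5 moves.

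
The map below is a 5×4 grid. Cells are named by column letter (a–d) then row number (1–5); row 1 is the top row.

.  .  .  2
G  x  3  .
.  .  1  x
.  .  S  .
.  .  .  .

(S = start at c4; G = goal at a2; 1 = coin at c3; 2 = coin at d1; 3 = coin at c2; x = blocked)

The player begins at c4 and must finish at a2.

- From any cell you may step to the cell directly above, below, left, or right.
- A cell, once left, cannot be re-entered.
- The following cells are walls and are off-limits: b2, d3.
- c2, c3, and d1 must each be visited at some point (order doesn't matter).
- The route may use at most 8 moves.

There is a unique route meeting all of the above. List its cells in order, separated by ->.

The budget equals the shortest possible length, so every move has to be on a shortest route through the required cells.
Route from c4: 2× up (reaching c2), right to d2, up to d1, 3× left (reaching a1), down to a2 — 8 moves in all.
Check: all required cells visited; 8 ≤ 8 moves.

c4 -> c3 -> c2 -> d2 -> d1 -> c1 -> b1 -> a1 -> a2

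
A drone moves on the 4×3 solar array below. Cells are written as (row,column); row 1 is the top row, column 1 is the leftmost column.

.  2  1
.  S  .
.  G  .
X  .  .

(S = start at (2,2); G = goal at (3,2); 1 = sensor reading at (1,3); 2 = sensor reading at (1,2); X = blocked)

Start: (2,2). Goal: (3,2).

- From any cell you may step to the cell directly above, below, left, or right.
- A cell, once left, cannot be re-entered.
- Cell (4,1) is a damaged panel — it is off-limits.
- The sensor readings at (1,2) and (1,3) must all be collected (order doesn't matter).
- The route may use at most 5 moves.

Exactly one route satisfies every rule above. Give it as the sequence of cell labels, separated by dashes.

The 5-move cap with required stops at (1,2), (1,3) leaves no slack for detours.
Route from (2,2): up 1 to (1,2), right 1 to (1,3), down 2 to (3,3), left 1 to (3,2) — 5 moves in all.
Check: all required cells visited; 5 ≤ 5 moves.

(2,2) - (1,2) - (1,3) - (2,3) - (3,3) - (3,2)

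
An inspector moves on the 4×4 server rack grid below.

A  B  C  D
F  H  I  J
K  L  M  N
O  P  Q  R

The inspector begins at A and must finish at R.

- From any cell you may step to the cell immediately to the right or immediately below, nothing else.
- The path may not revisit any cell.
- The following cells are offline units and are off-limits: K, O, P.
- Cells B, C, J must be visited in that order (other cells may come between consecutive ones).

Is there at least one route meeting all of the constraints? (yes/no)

One route that works: A → B → C → I → J → N → R.

yes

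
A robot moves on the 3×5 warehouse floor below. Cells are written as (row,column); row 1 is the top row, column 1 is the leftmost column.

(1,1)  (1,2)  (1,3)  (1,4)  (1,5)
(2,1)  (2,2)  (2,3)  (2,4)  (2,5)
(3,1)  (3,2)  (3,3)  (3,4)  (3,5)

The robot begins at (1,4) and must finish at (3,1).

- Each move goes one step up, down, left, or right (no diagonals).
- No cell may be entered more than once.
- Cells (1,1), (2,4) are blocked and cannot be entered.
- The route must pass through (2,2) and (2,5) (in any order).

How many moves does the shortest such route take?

9

Any route passes through (2,2) and (2,5) in some order between (1,4) and (3,1). Summing Manhattan distances along each leg and taking the cheapest ordering ((1,4) → (2,5) → (2,2) → (3,1)) gives a lower bound of 2 + 3 + 2 = 7 moves.
That bound ignores the blocked cells. Measuring each leg by the fewest moves that actually steer around them ((1,4)→(2,5): 2; (2,5)→(2,2): 5; (2,2)→(3,1): 2) raises the lower bound to 9.
A route of 9 moves exists: (1,4) → (1,5) → (2,5) → (3,5) → (3,4) → (3,3) → (2,3) → (2,2) → (3,2) → (3,1).
Since 9 matches that lower bound, it is optimal.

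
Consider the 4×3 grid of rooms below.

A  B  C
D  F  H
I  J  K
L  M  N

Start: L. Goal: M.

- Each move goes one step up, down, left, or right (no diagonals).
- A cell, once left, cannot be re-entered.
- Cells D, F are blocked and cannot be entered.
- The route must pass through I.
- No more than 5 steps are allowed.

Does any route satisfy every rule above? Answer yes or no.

yes

One route that works: L → I → J → M.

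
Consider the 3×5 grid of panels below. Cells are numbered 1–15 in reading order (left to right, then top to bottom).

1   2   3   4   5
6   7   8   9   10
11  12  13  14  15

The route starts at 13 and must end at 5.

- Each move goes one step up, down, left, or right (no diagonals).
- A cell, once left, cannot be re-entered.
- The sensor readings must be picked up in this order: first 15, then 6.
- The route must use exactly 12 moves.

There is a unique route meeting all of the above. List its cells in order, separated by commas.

13, 14, 15, 10, 9, 8, 7, 6, 1, 2, 3, 4, 5

The waypoints must appear in the order 15, 6, with no cell reused.
Route from 13: 2× right (reaching 15), up to 10, 4× left (reaching 6), up to 1, 4× right (reaching 5) — 12 moves in all.
Check: order respected (15 at step 2, 6 at step 7); 12 moves as required.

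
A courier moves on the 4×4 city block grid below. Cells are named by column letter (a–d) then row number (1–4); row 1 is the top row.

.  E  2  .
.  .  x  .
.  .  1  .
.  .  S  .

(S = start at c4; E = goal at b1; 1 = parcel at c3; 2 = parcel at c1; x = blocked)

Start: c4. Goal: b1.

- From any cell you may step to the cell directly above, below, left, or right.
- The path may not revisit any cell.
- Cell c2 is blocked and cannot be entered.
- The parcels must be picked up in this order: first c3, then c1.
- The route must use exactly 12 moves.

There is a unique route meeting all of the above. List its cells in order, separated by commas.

c4, b4, a4, a3, a2, b2, b3, c3, d3, d2, d1, c1, b1

The waypoints must appear in the order c3, c1, with no cell reused.
Route from c4: 2× left (reaching a4), 2× up (reaching a2), right to b2, down to b3, 2× right (reaching d3), 2× up (reaching d1), 2× left (reaching b1) — 12 moves in all.
Check: order respected (1 at step 7, 2 at step 11); 12 moves as required.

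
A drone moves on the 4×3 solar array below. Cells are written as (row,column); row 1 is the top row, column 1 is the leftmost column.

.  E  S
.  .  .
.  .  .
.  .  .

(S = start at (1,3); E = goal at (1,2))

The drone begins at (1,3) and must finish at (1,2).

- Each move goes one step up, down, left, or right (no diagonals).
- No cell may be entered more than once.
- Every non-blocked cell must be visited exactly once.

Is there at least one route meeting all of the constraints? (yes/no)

yes

One route that works: (1,3) → (2,3) → (3,3) → (4,3) → (4,2) → (4,1) → (3,1) → (3,2) → (2,2) → (2,1) → (1,1) → (1,2).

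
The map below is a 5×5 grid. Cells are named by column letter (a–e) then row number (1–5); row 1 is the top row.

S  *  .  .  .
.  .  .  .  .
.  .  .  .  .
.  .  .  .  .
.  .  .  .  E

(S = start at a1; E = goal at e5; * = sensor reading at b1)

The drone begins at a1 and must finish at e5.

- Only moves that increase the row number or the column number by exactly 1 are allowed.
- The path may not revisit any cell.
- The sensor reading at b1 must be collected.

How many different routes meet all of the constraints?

35

A right/down-only route from a1 to e5 makes exactly 4 down-moves and 4 right-moves in some order.
With no other constraints that would be C(8,4) = 70 routes.
Split at b1 and multiply the segment counts: a1→b1: 1; b1→e5: 35; product = 35.
That gives 35 routes.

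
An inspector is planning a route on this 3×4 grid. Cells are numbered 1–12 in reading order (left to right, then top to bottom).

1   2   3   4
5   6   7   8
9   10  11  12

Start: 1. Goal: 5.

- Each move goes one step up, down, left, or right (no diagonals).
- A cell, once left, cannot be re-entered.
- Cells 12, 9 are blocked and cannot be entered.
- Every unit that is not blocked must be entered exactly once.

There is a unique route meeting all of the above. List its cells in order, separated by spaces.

Need to visit all 10 open cells exactly once, starting at 1 and ending at 5.
Cell 8 has only two open neighbours (4 and 7), so the path must pass straight through it: one of those is the cell it's entered from and the other is where it exits.
Route from 1: right 3 to 4, down 1 to 8, left 1 to 7, down 1 to 11, left 1 to 10, up 1 to 6, left 1 to 5 — 9 moves in all.
Check: all 10 open cells covered.

1 2 3 4 8 7 11 10 6 5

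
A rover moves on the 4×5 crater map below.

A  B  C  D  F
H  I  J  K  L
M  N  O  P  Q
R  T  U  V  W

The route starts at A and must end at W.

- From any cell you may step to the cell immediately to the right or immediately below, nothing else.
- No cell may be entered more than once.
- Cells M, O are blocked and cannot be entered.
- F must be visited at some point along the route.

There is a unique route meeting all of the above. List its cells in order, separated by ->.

Moves only go right or down, so the column and row indices never decrease.
Route from A: right 4 to F, down 3 to W — 7 moves in all.
Check: all required cells visited.

A -> B -> C -> D -> F -> L -> Q -> W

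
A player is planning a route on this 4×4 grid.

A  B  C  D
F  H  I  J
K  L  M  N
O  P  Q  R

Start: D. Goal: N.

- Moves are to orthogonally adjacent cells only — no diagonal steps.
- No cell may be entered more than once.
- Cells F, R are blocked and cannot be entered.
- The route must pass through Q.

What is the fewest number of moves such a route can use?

Any route passes through Q somewhere between D and N. Summing Manhattan distances along the two legs (D → Q → N) gives a lower bound of 4 + 2 = 6 moves.
The shortest route satisfying every rule uses 8 moves: D → J → I → H → L → P → Q → M → N.
The bound of 6 isn't tight here; checking systematically, no route of length 6 through 7 satisfies every constraint, so 8 is the minimum.

8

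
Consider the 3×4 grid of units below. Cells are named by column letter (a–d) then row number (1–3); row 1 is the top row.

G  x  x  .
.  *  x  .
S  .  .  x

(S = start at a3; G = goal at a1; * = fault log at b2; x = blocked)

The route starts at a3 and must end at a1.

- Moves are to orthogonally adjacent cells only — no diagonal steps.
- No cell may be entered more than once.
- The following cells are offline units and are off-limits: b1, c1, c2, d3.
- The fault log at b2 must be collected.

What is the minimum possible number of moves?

4

Any route passes through b2 somewhere between a3 and a1. Summing Manhattan distances along the two legs (a3 → b2 → a1) gives a lower bound of 2 + 2 = 4 moves.
A route of 4 moves achieves this: a3 → b3 → b2 → a2 → a1.
Since 4 matches the lower bound, it is optimal.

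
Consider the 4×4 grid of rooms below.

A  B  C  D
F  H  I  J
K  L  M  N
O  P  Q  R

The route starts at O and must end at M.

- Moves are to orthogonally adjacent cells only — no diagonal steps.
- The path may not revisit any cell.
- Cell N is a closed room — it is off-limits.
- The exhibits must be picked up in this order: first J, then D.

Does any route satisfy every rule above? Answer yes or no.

no

Ignoring the required order, 10 revisit-free routes from O to M pass through all of J and D; the waypoint orders that occur are D → J (10) — never J → D.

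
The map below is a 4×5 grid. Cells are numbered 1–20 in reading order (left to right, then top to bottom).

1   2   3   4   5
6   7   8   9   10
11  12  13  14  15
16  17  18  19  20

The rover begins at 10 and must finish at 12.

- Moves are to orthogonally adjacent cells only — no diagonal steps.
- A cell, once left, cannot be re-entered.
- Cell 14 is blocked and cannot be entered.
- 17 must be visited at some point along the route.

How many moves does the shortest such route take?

Any route passes through 17 somewhere between 10 and 12. Summing Manhattan distances along the two legs (10 → 17 → 12) gives a lower bound of 5 + 1 = 6 moves.
A route of 6 moves achieves this: 10 → 15 → 20 → 19 → 18 → 17 → 12.
Since 6 matches the lower bound, it is optimal.

6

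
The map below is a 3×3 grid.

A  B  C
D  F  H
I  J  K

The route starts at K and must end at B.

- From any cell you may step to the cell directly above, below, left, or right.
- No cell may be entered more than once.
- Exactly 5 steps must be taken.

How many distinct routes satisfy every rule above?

5

Need simple routes of exactly 5 moves from K to B (Manhattan distance 3, so 1 moves are spent on a detour and 1 undoing it).
Enumerating: K H F D A B | K J F D A B | K J F H C B | K J I D A B | K J I D F B.
That gives 5 routes.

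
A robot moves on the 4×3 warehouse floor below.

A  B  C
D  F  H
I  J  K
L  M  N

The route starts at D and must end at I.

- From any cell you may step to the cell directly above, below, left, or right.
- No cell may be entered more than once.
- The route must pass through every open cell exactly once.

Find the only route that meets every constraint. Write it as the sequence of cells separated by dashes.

Need to visit all 12 open cells exactly once, starting at D and ending at I.
Cell C has only two open neighbours (H and B), so the path must pass straight through it: one of those is the cell it's entered from and the other is where it exits.
Route from D: up to A, 2× right (reaching C), down to H, left to F, down to J, right to K, down to N, 2× left (reaching L), up to I — 11 moves in all.
Check: all 12 open cells covered.

D - A - B - C - H - F - J - K - N - M - L - I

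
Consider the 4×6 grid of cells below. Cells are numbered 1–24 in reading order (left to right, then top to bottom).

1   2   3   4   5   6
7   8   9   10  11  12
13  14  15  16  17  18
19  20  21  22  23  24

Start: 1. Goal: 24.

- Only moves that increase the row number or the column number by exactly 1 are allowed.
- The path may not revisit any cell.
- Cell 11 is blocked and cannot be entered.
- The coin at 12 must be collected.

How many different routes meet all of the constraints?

1

A right/down-only route from 1 to 24 makes exactly 3 down-moves and 5 right-moves in some order.
With no other constraints that would be C(8,3) = 56 routes.
Split at 12 and multiply the segment counts (each segment already excludes blocked cells): 1→12: 1; 12→24: 1; product = 1.
That gives 1 route.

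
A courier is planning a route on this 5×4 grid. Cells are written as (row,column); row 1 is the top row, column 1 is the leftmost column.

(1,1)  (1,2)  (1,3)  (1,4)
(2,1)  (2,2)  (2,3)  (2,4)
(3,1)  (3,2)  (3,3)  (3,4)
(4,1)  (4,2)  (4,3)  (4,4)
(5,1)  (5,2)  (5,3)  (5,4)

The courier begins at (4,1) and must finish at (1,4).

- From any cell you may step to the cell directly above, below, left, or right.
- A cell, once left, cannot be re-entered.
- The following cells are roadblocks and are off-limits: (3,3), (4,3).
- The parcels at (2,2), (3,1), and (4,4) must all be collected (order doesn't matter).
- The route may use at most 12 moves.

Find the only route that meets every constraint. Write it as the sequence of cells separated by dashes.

The budget equals the shortest possible length, so every move has to be on a shortest route through the required cells.
Route from (4,1): 2× up (reaching (2,1)), right to (2,2), 3× down (reaching (5,2)), 2× right (reaching (5,4)), 4× up (reaching (1,4)) — 12 moves in all.
Check: all required cells visited; 12 ≤ 12 moves.

(4,1) - (3,1) - (2,1) - (2,2) - (3,2) - (4,2) - (5,2) - (5,3) - (5,4) - (4,4) - (3,4) - (2,4) - (1,4)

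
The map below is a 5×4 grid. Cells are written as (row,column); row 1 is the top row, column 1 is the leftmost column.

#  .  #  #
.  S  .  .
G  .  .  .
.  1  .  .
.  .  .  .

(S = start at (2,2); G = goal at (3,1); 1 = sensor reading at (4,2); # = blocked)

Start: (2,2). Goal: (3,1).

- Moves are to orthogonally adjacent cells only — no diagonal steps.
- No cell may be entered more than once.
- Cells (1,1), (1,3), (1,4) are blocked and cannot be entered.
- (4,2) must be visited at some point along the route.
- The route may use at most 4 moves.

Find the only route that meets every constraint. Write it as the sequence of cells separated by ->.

(2,2) -> (3,2) -> (4,2) -> (4,1) -> (3,1)

The budget equals the shortest possible length, so every move has to be on a shortest route through the required cells.
Route from (2,2): 2× down (reaching (4,2)), left to (4,1), up to (3,1) — 4 moves in all.
Check: all required cells visited; 4 ≤ 4 moves.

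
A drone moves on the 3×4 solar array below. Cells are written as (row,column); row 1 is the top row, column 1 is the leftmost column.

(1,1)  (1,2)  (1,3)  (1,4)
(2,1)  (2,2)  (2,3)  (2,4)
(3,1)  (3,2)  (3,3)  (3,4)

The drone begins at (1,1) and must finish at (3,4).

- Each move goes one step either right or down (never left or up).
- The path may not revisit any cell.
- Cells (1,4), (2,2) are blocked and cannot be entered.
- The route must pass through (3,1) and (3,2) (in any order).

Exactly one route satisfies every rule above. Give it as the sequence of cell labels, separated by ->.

(1,1) -> (2,1) -> (3,1) -> (3,2) -> (3,3) -> (3,4)

Moves only go right or down, so the column and row indices never decrease.
Route from (1,1): down 2 to (3,1), right 3 to (3,4) — 5 moves in all.
Check: all required cells visited.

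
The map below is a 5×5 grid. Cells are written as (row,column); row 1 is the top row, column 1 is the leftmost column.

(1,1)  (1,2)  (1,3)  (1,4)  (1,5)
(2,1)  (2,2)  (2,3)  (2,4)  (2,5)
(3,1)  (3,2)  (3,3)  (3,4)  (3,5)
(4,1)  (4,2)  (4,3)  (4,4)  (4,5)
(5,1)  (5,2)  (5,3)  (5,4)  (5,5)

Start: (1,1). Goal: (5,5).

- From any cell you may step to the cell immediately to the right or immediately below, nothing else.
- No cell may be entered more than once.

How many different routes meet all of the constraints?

A right/down-only route from (1,1) to (5,5) makes exactly 4 down-moves and 4 right-moves in some order.
With no other constraints that would be C(8,4) = 70 routes.
That gives 70 routes.

70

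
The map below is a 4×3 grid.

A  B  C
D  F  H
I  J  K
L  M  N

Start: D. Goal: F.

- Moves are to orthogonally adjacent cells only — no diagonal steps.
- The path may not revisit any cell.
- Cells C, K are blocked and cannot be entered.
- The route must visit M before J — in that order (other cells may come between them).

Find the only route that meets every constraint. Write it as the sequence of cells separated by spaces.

D I L M J F

The waypoints must appear in the order M, J, with no cell reused.
Route from D: down 2 to L, right 1 to M, up 2 to F — 5 moves in all.
Check: order respected (M at step 3, J at step 4).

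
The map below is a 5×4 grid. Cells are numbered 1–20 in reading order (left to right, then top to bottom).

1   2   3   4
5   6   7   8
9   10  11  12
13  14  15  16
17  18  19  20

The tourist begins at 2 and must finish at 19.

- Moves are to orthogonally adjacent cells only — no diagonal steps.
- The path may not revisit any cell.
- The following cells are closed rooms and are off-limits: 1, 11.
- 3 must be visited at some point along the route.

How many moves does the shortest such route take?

7

Any route passes through 3 somewhere between 2 and 19. Summing Manhattan distances along the two legs (2 → 3 → 19) gives a lower bound of 1 + 4 = 5 moves.
That bound ignores the blocked cells. Measuring each leg by the fewest moves that actually steer around them (2→3: 1; 3→19: 6) raises the lower bound to 7.
A route of 7 moves exists: 2 → 3 → 7 → 6 → 10 → 14 → 18 → 19.
Since 7 matches that lower bound, it is optimal.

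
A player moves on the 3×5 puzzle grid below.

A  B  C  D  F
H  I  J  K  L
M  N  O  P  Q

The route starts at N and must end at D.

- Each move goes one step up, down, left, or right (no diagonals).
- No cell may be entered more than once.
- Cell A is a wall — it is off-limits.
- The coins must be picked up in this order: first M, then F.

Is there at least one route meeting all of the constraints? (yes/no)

One route that works: N → M → H → I → J → K → L → F → D.

yes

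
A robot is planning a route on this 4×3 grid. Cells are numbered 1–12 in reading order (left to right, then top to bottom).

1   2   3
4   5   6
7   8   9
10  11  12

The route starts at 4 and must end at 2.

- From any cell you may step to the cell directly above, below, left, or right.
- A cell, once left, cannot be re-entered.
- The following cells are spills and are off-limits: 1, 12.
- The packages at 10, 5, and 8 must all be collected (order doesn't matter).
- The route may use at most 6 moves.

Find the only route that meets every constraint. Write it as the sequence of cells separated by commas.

The budget equals the shortest possible length, so every move has to be on a shortest route through the required cells.
Route from 4: 2× down (reaching 10), right to 11, 3× up (reaching 2) — 6 moves in all.
Check: all required cells visited; 6 ≤ 6 moves.

4, 7, 10, 11, 8, 5, 2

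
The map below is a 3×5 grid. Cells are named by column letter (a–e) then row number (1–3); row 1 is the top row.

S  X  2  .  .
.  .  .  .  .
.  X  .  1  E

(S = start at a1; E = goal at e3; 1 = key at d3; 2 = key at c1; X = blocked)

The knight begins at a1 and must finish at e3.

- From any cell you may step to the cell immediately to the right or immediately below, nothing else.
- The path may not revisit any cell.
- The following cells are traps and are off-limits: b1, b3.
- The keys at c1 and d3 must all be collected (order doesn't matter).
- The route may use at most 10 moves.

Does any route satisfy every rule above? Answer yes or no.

Right/down moves force the required cells to be taken in the order c1, d3. Every right/down route from a1 to c1 runs into a blocked cell, so that leg cannot be completed.

no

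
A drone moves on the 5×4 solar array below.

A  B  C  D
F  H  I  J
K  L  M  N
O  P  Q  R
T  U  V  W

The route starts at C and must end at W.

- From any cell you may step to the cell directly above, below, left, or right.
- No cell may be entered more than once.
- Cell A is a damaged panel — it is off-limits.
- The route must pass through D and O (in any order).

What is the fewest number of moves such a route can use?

11

Any route passes through D and O in some order between C and W. Summing Manhattan distances along each leg and taking the cheapest ordering (C → D → O → W) gives a lower bound of 1 + 6 + 4 = 11 moves.
A route of 11 moves achieves this: C → D → J → N → R → Q → P → O → T → U → V → W.
Since 11 matches the lower bound, it is optimal.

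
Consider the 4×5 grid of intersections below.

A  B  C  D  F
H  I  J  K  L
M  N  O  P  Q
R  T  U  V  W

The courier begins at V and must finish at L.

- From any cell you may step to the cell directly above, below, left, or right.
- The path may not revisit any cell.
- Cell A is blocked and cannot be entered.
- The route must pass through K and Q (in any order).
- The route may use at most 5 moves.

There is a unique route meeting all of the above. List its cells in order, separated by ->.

V -> W -> Q -> P -> K -> L

Any route must reach K and Q and still end at L within 5 moves, so the order of the required stops is forced.
Route from V: right to W, up to Q, left to P, up to K, right to L — 5 moves in all.
Check: all required cells visited; 5 ≤ 5 moves.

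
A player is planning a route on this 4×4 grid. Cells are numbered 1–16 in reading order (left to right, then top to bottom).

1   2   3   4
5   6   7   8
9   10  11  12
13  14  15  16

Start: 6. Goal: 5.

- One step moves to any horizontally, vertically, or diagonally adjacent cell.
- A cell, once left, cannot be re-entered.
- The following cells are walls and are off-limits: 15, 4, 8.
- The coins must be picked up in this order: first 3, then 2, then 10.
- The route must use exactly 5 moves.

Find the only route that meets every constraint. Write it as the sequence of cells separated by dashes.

The waypoints must appear in the order 3, 2, 10, with no cell reused.
Route from 6: up-right 1 to 3, left 1 to 2, down-right 1 to 7, down-left 1 to 10, up-left 1 to 5 — 5 moves in all.
Check: order respected (3 at step 1, 2 at step 2, 10 at step 4); 5 moves as required.

6 - 3 - 2 - 7 - 10 - 5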